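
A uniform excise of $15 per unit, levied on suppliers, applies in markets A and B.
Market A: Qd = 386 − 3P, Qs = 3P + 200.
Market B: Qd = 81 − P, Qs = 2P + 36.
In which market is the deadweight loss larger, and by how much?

Market A, by $93.75.

Market A: pre-tax P* = $31, Q* = 293; post-tax Q = 270.5; deadweight loss = $168.75.
Market B: pre-tax P* = $15, Q* = 66; post-tax Q = 56; deadweight loss = $75.
Difference: $168.75 vs $75 → market A is larger by $93.75.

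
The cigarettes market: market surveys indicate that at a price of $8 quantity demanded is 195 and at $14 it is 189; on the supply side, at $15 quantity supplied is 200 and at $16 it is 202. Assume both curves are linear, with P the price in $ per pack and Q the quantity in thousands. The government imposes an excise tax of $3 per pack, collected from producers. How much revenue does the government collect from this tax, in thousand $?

Tax revenue = $570 thousand.

Demand slope: (189 − 195)/(14 − 8) = -1, so Qd = 203 − P.
Supply slope: (202 − 200)/(16 − 15) = 2, so Qs = 2P + 170.
Without the tax, 203 − P = 2P + 170 gives 3P = 33, so P* = $11 and Q* = 192.
With the tax collected from producers, supply shifts: Qs = 2(P − 3) + 170.
Solving gives Q = 190 with buyers paying $13 and producers receiving $10 (the $3 wedge).
Revenue = t · Q = 3 · 190 = $570.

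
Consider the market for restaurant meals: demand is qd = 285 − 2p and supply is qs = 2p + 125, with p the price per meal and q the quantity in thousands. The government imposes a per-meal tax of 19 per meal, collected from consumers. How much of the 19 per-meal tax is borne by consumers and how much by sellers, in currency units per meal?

Without the tax, 285 − 2p = 2p + 125 gives 4p = 160, so p* = 40 and q* = 205.
With the tax collected from consumers, demand (in seller-price terms) shifts: qd = 285 − 2(p + 19).
New equilibrium: consumers pay 49.5, sellers receive 30.5, q = 186. (Wedge: pb − ps = 19.)
Burden on consumers: 9.5; on sellers: 9.5. (They sum to 19.)

Consumers bear 9.5 per meal; sellers bear 9.5 per meal.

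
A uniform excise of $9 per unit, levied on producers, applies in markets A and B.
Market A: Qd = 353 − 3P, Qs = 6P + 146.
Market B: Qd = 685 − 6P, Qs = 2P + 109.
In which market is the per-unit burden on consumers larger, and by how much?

Market A, by $3.75.

Market A: pre-tax P* = $23, Q* = 284; post-tax Q = 266; per-unit burden on consumers = $6.
Market B: pre-tax P* = $72, Q* = 253; post-tax Q = 239.5; per-unit burden on consumers = $2.25.
Difference: $6 vs $2.25 → market A is larger by $3.75.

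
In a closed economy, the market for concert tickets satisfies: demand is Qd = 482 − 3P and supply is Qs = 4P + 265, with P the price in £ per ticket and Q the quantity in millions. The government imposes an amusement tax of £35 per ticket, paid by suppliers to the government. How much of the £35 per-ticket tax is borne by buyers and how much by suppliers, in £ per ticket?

Buyers bear £20 per ticket; suppliers bear £15 per ticket.

Without the tax, 482 − 3P = 4P + 265 gives 7P = 217, so P* = £31 and Q* = 389.
With the tax collected from suppliers, supply shifts: Qs = 4(P − 35) + 265.
Solving gives Q = 329 with buyers paying £51 and suppliers receiving £16 (the £35 wedge).
Burden on buyers: £20; on suppliers: £15. (They sum to £35.)
The less price-elastic side of the market bears the larger share of a per-unit tax.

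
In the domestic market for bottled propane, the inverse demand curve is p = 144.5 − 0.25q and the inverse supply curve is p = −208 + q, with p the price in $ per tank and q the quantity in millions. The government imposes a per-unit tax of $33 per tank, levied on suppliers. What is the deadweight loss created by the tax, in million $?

Rewrite in direct form: qd = 578 − 4p and qs = p + 208.
Before the tax: set 578 − 4p = p + 208 → p* = $74, q* = 282.
With the tax collected from suppliers, supply shifts: qs = (p − 33) + 208.
Solving gives q = 255.6 with consumers paying $80.6 and suppliers receiving $47.6 (the $33 wedge).
Quantity falls by |ΔQ| = |282 − 255.6| = 26.4.
DWL = ½ · t · |ΔQ| = ½ · 33 · 26.4 = $435.6.

Deadweight loss = $435.6 million.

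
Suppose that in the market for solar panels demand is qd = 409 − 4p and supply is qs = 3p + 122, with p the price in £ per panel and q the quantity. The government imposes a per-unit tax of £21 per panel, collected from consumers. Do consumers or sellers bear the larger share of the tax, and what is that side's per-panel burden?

Before the tax: set 409 − 4p = 3p + 122 → p* = £41, q* = 245.
With the tax collected from consumers, demand (in seller-price terms) shifts: qd = 409 − 4(p + 21).
Solving gives q = 209 with consumers paying £50 and sellers receiving £29 (the £21 wedge).
Per-panel burden: consumers £9, sellers £12.
Sellers take the larger share because supply is less price-elastic here (demand slope 4 vs supply slope 3).

Sellers bear the larger share: £12 per panel.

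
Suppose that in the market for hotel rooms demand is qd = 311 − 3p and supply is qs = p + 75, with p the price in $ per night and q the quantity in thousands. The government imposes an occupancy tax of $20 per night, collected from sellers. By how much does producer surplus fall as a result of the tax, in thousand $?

Without the tax, 311 − 3p = p + 75 gives 4p = 236, so p* = $59 and q* = 134.
With the tax collected from sellers, supply shifts: qs = (p − 20) + 75.
Solving gives q = 119 with buyers paying $64 and sellers receiving $44 (the $20 wedge).
ΔPS is the trapezoid between Q = 119 and Q = 134 of height $15: ½ · (134 + 119) · 15 = $1897.5.

Producer surplus falls by $1897.5 thousand.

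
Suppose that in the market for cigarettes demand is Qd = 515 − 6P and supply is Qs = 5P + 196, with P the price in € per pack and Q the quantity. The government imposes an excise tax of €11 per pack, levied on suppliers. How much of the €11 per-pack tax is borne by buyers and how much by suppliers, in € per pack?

Buyers bear €5 per pack; suppliers bear €6 per pack.

Without the tax, 515 − 6P = 5P + 196 gives 11P = 319, so P* = €29 and Q* = 341.
With the tax collected from suppliers, supply shifts: Qs = 5(P − 11) + 196.
New equilibrium: buyers pay €34, suppliers receive €23, Q = 311. (Wedge: Pb − Ps = 11.)
Burden on buyers: €5; on suppliers: €6. (They sum to €11.)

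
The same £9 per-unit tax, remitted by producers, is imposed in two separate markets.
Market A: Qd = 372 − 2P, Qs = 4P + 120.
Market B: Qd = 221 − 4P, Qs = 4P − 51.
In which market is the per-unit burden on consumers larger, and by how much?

Market A, by £1.5.

Market A: pre-tax P* = £42, Q* = 288; post-tax Q = 276; per-unit burden on consumers = £6.
Market B: pre-tax P* = £34, Q* = 85; post-tax Q = 67; per-unit burden on consumers = £4.5.
Difference: £6 vs £4.5 → market A is larger by £1.5.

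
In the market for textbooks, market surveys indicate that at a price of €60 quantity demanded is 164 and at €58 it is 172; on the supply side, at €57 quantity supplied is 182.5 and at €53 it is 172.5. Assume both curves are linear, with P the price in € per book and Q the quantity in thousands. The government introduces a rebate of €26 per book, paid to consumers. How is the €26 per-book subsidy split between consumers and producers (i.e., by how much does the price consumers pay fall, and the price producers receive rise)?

Consumers gain €10 per book; producers gain €16 per book.

Demand slope: (172 − 164)/(58 − 60) = -4, so Qd = 404 − 4P.
Supply slope: (172.5 − 182.5)/(53 − 57) = 2.5, so Qs = 2.5P + 40.
Without the subsidy, 404 − 4P = 2.5P + 40 gives 6.5P = 364, so P* = €56 and Q* = 180.
With a per-unit subsidy paid to consumers, each effectively pays P − 26, so demand becomes Qd = 404 − 4(P − 26).
New equilibrium: consumers pay €46, producers receive €72, Q = 220. (Wedge: Pb − Ps = −26.)
Gain to consumers: €10; to producers: €16. (They sum to €26.)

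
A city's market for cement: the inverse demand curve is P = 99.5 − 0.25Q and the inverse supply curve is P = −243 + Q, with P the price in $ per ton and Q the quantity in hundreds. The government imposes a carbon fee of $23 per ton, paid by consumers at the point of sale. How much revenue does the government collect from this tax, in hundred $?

Tax revenue = $5878.8 hundred.

Inverting to Q(P) form: Qd = 398 − 4P; Qs = P + 243.
Without the tax, 398 − 4P = P + 243 gives 5P = 155, so P* = $31 and Q* = 274.
With the tax collected from consumers, demand (in seller-price terms) shifts: Qd = 398 − 4(P + 23).
New equilibrium: consumers pay $35.6, sellers receive $12.6, Q = 255.6. (Wedge: Pb − Ps = 23.)
Revenue = t · Q = 23 · 255.6 = $5878.8.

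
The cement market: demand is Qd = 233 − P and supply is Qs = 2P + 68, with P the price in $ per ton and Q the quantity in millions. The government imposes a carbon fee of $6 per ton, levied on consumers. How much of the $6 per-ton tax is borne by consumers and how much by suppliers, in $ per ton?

Consumers bear $4 per ton; suppliers bear $2 per ton.

Without the tax, 233 − P = 2P + 68 gives 3P = 165, so P* = $55 and Q* = 178.
With the tax collected from consumers, demand (in seller-price terms) shifts: Qd = 233 − (P + 6).
Solving gives Q = 174 with consumers paying $59 and suppliers receiving $53 (the $6 wedge).
Burden on consumers: $4; on suppliers: $2. (They sum to $6.)
The less price-elastic side of the market bears the larger share of a per-unit tax.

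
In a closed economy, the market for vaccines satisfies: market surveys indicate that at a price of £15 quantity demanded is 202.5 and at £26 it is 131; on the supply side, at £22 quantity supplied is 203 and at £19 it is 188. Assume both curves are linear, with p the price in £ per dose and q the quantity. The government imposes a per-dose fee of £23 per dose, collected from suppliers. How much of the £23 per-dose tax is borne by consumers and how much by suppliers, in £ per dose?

Demand slope: (131 − 202.5)/(26 − 15) = -6.5, so qd = 300 − 6.5p.
Supply slope: (188 − 203)/(19 − 22) = 5, so qs = 5p + 93.
Before the tax: set 300 − 6.5p = 5p + 93 → p* = £18, q* = 183.
With the tax collected from suppliers, supply shifts: qs = 5(p − 23) + 93.
Solving gives q = 118 with consumers paying £28 and suppliers receiving £5 (the £23 wedge).
Burden on consumers: £10; on suppliers: £13. (They sum to £23.)
The less price-elastic side of the market bears the larger share of a per-unit tax.

Consumers bear £10 per dose; suppliers bear £13 per dose.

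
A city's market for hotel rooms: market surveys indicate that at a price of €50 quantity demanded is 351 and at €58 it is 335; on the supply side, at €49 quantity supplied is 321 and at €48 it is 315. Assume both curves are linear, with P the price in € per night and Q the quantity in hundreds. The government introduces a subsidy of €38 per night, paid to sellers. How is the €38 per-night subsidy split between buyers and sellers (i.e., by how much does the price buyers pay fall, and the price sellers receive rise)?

Demand slope: (335 − 351)/(58 − 50) = -2, so Qd = 451 − 2P.
Supply slope: (315 − 321)/(48 − 49) = 6, so Qs = 6P + 27.
Before the subsidy: set 451 − 2P = 6P + 27 → P* = €53, Q* = 345.
With a per-unit subsidy paid to sellers, each receives P + 38 per unit sold, so supply becomes Qs = 6(P + 38) + 27.
Solving gives Q = 402 with buyers paying €24.5 and sellers receiving €62.5 (the €38 wedge).
Gain to buyers: €28.5; to sellers: €9.5. (They sum to €38.)

Buyers gain €28.5 per night; sellers gain €9.5 per night.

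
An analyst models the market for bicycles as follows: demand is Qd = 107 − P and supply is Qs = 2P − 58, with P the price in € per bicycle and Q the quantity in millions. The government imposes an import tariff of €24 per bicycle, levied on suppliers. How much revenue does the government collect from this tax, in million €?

Without the tax, 107 − P = 2P − 58 gives 3P = 165, so P* = €55 and Q* = 52.
With the tax collected from suppliers, supply shifts: Qs = 2(P − 24) − 58.
Solving gives Q = 36 with buyers paying €71 and suppliers receiving €47 (the €24 wedge).
Revenue = t · Q = 24 · 36 = €864.

Tax revenue = €864 million.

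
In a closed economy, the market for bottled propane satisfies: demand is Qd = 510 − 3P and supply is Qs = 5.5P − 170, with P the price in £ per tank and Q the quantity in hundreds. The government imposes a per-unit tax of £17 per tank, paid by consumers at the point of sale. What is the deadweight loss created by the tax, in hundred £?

Before the tax: set 510 − 3P = 5.5P − 170 → P* = £80, Q* = 270.
With the tax collected from consumers, demand (in seller-price terms) shifts: Qd = 510 − 3(P + 17).
New equilibrium: consumers pay £91, producers receive £74, Q = 237. (Wedge: Pb − Ps = 17.)
Quantity falls by |ΔQ| = |270 − 237| = 33.
DWL = ½ · t · |ΔQ| = ½ · 17 · 33 = £280.5.

Deadweight loss = £280.5 hundred.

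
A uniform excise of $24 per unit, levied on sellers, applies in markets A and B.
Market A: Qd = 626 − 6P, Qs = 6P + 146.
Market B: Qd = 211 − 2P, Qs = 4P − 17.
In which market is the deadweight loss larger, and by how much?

Market A: pre-tax P* = $40, Q* = 386; post-tax Q = 314; deadweight loss = $864.
Market B: pre-tax P* = $38, Q* = 135; post-tax Q = 103; deadweight loss = $384.
Difference: $864 vs $384 → market A is larger by $480.

Market A, by $480.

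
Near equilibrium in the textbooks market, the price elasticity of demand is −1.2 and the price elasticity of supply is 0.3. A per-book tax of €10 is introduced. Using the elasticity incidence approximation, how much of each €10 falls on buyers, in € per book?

Buyers bear ≈ €2 per book.

Incidence ratio: buyers' share ≈ εs / (εs + |εd|) = 0.3 / (0.3 + 1.2) = 0.2.
So buyers bear ≈ 0.2 × €10 = €2; sellers bear €8.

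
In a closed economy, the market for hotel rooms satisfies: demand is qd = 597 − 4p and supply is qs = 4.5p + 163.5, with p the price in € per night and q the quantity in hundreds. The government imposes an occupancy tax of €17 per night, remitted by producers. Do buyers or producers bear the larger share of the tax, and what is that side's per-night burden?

Buyers bear the larger share: €9 per night.

Before the tax: set 597 − 4p = 4.5p + 163.5 → p* = €51, q* = 393.
With the tax collected from producers, supply shifts: qs = 4.5(p − 17) + 163.5.
New equilibrium: buyers pay €60, producers receive €43, q = 357. (Wedge: pb − ps = 17.)
Per-night burden: buyers €9, producers €8.
Buyers take the larger share because demand is less price-elastic here (demand slope 4 vs supply slope 4.5).
The less price-elastic side of the market bears the larger share of a per-unit tax.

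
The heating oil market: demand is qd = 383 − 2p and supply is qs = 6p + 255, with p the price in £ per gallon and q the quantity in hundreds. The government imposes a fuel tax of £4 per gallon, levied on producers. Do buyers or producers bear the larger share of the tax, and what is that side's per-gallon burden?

Buyers bear the larger share: £3 per gallon.

Before the tax: set 383 − 2p = 6p + 255 → p* = £16, q* = 351.
With the tax collected from producers, supply shifts: qs = 6(p − 4) + 255.
New equilibrium: buyers pay £19, producers receive £15, q = 345. (Wedge: pb − ps = 4.)
Per-gallon burden: buyers £3, producers £1.
Buyers take the larger share because demand is less price-elastic here (demand slope 2 vs supply slope 6).
The less price-elastic side of the market bears the larger share of a per-unit tax.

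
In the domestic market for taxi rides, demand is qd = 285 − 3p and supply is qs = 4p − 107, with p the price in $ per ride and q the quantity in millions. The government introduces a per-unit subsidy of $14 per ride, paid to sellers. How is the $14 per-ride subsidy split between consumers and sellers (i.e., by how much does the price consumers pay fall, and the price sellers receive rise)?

Consumers gain $8 per ride; sellers gain $6 per ride.

Before the subsidy: set 285 − 3p = 4p − 107 → p* = $56, q* = 117.
With a per-unit subsidy paid to sellers, each receives p + 14 per unit sold, so supply becomes qs = 4(p + 14) − 107.
Solving gives q = 141 with consumers paying $48 and sellers receiving $62 (the $14 wedge).
Gain to consumers: $8; to sellers: $6. (They sum to $14.)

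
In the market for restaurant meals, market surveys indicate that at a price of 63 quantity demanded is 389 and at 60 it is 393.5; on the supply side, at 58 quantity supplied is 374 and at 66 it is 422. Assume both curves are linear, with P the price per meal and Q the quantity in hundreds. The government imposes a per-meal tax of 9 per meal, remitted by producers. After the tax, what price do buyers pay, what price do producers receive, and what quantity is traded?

Demand slope: (393.5 − 389)/(60 − 63) = -1.5, so Qd = 483.5 − 1.5P.
Supply slope: (422 − 374)/(66 − 58) = 6, so Qs = 6P + 26.
Before the tax: set 483.5 − 1.5P = 6P + 26 → P* = 61, Q* = 392.
With the tax collected from producers, supply shifts: Qs = 6(P − 9) + 26.
New equilibrium: buyers pay 68.2, producers receive 59.2, Q = 381.2. (Wedge: Pb − Ps = 9.)

Buyers pay 68.2; producers receive 59.2; quantity = 381.2.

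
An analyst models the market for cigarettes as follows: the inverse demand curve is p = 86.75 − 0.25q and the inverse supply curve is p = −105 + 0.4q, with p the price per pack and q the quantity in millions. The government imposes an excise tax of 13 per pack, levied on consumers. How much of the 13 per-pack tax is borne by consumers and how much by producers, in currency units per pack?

Consumers bear 5 per pack; producers bear 8 per pack.

Rewrite in direct form: qd = 347 − 4p and qs = 2.5p + 262.5.
Before the tax: set 347 − 4p = 2.5p + 262.5 → p* = 13, q* = 295.
With the tax collected from consumers, demand (in seller-price terms) shifts: qd = 347 − 4(p + 13).
Solving gives q = 275 with consumers paying 18 and producers receiving 5 (the 13 wedge).
Burden on consumers: 5; on producers: 8. (They sum to 13.)
The less price-elastic side of the market bears the larger share of a per-unit tax.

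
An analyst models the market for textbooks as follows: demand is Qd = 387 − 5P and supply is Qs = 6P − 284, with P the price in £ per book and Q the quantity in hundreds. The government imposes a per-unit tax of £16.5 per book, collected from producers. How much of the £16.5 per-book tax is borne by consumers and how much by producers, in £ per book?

Before the tax: set 387 − 5P = 6P − 284 → P* = £61, Q* = 82.
With the tax collected from producers, supply shifts: Qs = 6(P − 16.5) − 284.
Solving gives Q = 37 with consumers paying £70 and producers receiving £53.5 (the £16.5 wedge).
Burden on consumers: £9; on producers: £7.5. (They sum to £16.5.)
The less price-elastic side of the market bears the larger share of a per-unit tax.

Consumers bear £9 per book; producers bear £7.5 per book.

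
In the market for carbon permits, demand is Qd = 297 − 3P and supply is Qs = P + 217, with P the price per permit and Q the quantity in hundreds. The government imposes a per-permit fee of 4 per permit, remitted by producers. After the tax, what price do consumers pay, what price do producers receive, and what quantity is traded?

Consumers pay 21; producers receive 17; quantity = 234.

Before the tax: set 297 − 3P = P + 217 → P* = 20, Q* = 237.
With the tax collected from producers, supply shifts: Qs = (P − 4) + 217.
New equilibrium: consumers pay 21, producers receive 17, Q = 234. (Wedge: Pb − Ps = 4.)
The less price-elastic side of the market bears the larger share of a per-unit tax.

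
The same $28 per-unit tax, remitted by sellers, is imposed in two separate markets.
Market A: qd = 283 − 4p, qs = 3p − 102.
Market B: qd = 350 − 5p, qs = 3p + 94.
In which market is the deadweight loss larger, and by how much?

Market A: pre-tax p* = $55, q* = 63; post-tax q = 15; deadweight loss = $672.
Market B: pre-tax p* = $32, q* = 190; post-tax q = 137.5; deadweight loss = $735.
Difference: $672 vs $735 → market B is larger by $63.

Market B, by $63.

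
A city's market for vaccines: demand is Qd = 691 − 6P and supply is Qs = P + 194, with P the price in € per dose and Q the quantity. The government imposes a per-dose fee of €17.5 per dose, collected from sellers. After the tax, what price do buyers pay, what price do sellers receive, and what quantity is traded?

Buyers pay €73.5; sellers receive €56; quantity = 250.

Without the tax, 691 − 6P = P + 194 gives 7P = 497, so P* = €71 and Q* = 265.
With the tax collected from sellers, supply shifts: Qs = (P − 17.5) + 194.
Solving gives Q = 250 with buyers paying €73.5 and sellers receiving €56 (the €17.5 wedge).
The less price-elastic side of the market bears the larger share of a per-unit tax.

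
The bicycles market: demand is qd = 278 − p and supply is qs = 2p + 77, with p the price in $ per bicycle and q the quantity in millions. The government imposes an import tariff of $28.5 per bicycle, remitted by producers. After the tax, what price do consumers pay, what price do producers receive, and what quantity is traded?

Consumers pay $86; producers receive $57.5; quantity = 192.

Without the tax, 278 − p = 2p + 77 gives 3p = 201, so p* = $67 and q* = 211.
With the tax collected from producers, supply shifts: qs = 2(p − 28.5) + 77.
Solving gives q = 192 with consumers paying $86 and producers receiving $57.5 (the $28.5 wedge).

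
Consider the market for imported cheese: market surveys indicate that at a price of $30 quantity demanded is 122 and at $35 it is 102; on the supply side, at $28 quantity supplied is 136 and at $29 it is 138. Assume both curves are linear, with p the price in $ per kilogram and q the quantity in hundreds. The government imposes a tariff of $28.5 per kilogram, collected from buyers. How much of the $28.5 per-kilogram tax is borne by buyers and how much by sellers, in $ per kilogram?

Demand slope: (102 − 122)/(35 − 30) = -4, so qd = 242 − 4p.
Supply slope: (138 − 136)/(29 − 28) = 2, so qs = 2p + 80.
Without the tax, 242 − 4p = 2p + 80 gives 6p = 162, so p* = $27 and q* = 134.
With the tax collected from buyers, demand (in seller-price terms) shifts: qd = 242 − 4(p + 28.5).
Solving gives q = 96 with buyers paying $36.5 and sellers receiving $8 (the $28.5 wedge).
Burden on buyers: $9.5; on sellers: $19. (They sum to $28.5.)
The less price-elastic side of the market bears the larger share of a per-unit tax.

Buyers bear $9.5 per kilogram; sellers bear $19 per kilogram.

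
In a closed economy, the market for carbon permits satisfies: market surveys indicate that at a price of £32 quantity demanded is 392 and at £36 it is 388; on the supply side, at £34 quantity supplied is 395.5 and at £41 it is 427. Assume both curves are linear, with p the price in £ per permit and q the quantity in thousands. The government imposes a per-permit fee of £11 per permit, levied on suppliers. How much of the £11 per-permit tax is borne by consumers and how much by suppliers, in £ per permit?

Demand slope: (388 − 392)/(36 − 32) = -1, so qd = 424 − p.
Supply slope: (427 − 395.5)/(41 − 34) = 4.5, so qs = 4.5p + 242.5.
Before the tax: set 424 − p = 4.5p + 242.5 → p* = £33, q* = 391.
With the tax collected from suppliers, supply shifts: qs = 4.5(p − 11) + 242.5.
Solving gives q = 382 with consumers paying £42 and suppliers receiving £31 (the £11 wedge).
Burden on consumers: £9; on suppliers: £2. (They sum to £11.)
The less price-elastic side of the market bears the larger share of a per-unit tax.

Consumers bear £9 per permit; suppliers bear £2 per permit.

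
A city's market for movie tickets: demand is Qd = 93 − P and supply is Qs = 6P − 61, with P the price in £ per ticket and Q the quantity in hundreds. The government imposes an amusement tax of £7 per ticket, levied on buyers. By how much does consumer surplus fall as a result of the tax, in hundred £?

Consumer surplus falls by £408 hundred.

Before the tax: set 93 − P = 6P − 61 → P* = £22, Q* = 71.
With the tax collected from buyers, demand (in seller-price terms) shifts: Qd = 93 − (P + 7).
New equilibrium: buyers pay £28, sellers receive £21, Q = 65. (Wedge: Pb − Ps = 7.)
ΔCS is the trapezoid between Q = 65 and Q = 71 of height £6: ½ · (71 + 65) · 6 = £408.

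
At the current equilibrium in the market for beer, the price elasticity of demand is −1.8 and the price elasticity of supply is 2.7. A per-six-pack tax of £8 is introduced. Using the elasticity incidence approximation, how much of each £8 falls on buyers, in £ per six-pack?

Buyers bear ≈ £4.8 per six-pack.

Incidence ratio: buyers' share ≈ εs / (εs + |εd|) = 2.7 / (2.7 + 1.8) = 0.6.
So buyers bear ≈ 0.6 × £8 = £4.8; sellers bear £3.2.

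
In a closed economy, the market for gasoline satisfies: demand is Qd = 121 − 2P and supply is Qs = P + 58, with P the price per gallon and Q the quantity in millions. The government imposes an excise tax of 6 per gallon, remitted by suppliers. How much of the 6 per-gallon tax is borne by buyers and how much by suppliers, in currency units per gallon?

Before the tax: set 121 − 2P = P + 58 → P* = 21, Q* = 79.
With the tax collected from suppliers, supply shifts: Qs = (P − 6) + 58.
New equilibrium: buyers pay 23, suppliers receive 17, Q = 75. (Wedge: Pb − Ps = 6.)
Burden on buyers: 2; on suppliers: 4. (They sum to 6.)

Buyers bear 2 per gallon; suppliers bear 4 per gallon.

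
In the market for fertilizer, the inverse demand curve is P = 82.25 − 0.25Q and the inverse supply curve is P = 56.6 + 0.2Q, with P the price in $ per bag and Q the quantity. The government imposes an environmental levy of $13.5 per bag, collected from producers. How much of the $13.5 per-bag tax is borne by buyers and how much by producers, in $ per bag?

Inverting to Q(P) form: Qd = 329 − 4P; Qs = 5P − 283.
Without the tax, 329 − 4P = 5P − 283 gives 9P = 612, so P* = $68 and Q* = 57.
With the tax collected from producers, supply shifts: Qs = 5(P − 13.5) − 283.
Solving gives Q = 27 with buyers paying $75.5 and producers receiving $62 (the $13.5 wedge).
Burden on buyers: $7.5; on producers: $6. (They sum to $13.5.)

Buyers bear $7.5 per bag; producers bear $6 per bag.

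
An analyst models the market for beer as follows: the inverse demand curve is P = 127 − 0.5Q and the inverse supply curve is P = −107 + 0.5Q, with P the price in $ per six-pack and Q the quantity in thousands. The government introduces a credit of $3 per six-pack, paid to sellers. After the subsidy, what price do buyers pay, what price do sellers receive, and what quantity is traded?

Buyers pay $8.5; sellers receive $11.5; quantity = 237.

Inverting to Q(P) form: Qd = 254 − 2P; Qs = 2P + 214.
Without the subsidy, 254 − 2P = 2P + 214 gives 4P = 40, so P* = $10 and Q* = 234.
With a per-unit subsidy paid to sellers, each receives P + 3 per unit sold, so supply becomes Qs = 2(P + 3) + 214.
New equilibrium: buyers pay $8.5, sellers receive $11.5, Q = 237. (Wedge: Pb − Ps = −3.)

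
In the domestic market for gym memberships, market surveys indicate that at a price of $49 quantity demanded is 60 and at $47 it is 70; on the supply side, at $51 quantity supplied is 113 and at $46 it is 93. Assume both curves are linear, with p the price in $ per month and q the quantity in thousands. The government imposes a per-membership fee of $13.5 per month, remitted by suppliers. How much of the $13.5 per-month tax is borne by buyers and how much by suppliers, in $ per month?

Demand slope: (70 − 60)/(47 − 49) = -5, so qd = 305 − 5p.
Supply slope: (93 − 113)/(46 − 51) = 4, so qs = 4p − 91.
Without the tax, 305 − 5p = 4p − 91 gives 9p = 396, so p* = $44 and q* = 85.
With the tax collected from suppliers, supply shifts: qs = 4(p − 13.5) − 91.
Solving gives q = 55 with buyers paying $50 and suppliers receiving $36.5 (the $13.5 wedge).
Burden on buyers: $6; on suppliers: $7.5. (They sum to $13.5.)
The less price-elastic side of the market bears the larger share of a per-unit tax.

Buyers bear $6 per month; suppliers bear $7.5 per month.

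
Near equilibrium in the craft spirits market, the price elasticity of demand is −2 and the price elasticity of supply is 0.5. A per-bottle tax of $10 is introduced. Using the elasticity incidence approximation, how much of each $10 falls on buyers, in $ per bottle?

Incidence ratio: buyers' share ≈ εs / (εs + |εd|) = 0.5 / (0.5 + 2) = 0.2.
So buyers bear ≈ 0.2 × $10 = $2; producers bear $8.

Buyers bear ≈ $2 per bottle.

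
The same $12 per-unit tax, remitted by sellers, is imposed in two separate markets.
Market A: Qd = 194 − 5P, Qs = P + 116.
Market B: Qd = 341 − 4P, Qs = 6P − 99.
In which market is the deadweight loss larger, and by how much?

Market B, by $112.8.

Market A: pre-tax P* = $13, Q* = 129; post-tax Q = 119; deadweight loss = $60.
Market B: pre-tax P* = $44, Q* = 165; post-tax Q = 136.2; deadweight loss = $172.8.
Difference: $60 vs $172.8 → market B is larger by $112.8.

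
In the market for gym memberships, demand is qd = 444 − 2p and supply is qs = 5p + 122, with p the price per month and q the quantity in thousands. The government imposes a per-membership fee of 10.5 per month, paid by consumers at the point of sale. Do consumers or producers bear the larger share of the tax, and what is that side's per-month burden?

Consumers bear the larger share: 7.5 per month.

Without the tax, 444 − 2p = 5p + 122 gives 7p = 322, so p* = 46 and q* = 352.
With the tax collected from consumers, demand (in seller-price terms) shifts: qd = 444 − 2(p + 10.5).
New equilibrium: consumers pay 53.5, producers receive 43, q = 337. (Wedge: pb − ps = 10.5.)
Per-month burden: consumers 7.5, producers 3.
Consumers take the larger share because demand is less price-elastic here (demand slope 2 vs supply slope 5).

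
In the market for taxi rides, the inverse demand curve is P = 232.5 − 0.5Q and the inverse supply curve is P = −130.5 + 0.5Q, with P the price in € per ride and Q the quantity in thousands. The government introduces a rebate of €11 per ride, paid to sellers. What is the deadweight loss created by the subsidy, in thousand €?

Inverting to Q(P) form: Qd = 465 − 2P; Qs = 2P + 261.
Without the subsidy, 465 − 2P = 2P + 261 gives 4P = 204, so P* = €51 and Q* = 363.
With a per-unit subsidy paid to sellers, each receives P + 11 per unit sold, so supply becomes Qs = 2(P + 11) + 261.
Solving gives Q = 374 with consumers paying €45.5 and sellers receiving €56.5 (the €11 wedge).
Quantity rises by |ΔQ| = |363 − 374| = 11.
DWL = ½ · t · |ΔQ| = ½ · 11 · 11 = €60.5.

Deadweight loss = €60.5 thousand.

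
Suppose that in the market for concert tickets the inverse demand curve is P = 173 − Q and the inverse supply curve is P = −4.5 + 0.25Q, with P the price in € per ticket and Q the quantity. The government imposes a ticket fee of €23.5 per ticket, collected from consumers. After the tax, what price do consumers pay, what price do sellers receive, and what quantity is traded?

Consumers pay €49.8; sellers receive €26.3; quantity = 123.2.

Inverting to Q(P) form: Qd = 173 − P; Qs = 4P + 18.
Without the tax, 173 − P = 4P + 18 gives 5P = 155, so P* = €31 and Q* = 142.
With the tax collected from consumers, demand (in seller-price terms) shifts: Qd = 173 − (P + 23.5).
New equilibrium: consumers pay €49.8, sellers receive €26.3, Q = 123.2. (Wedge: Pb − Ps = 23.5.)
The less price-elastic side of the market bears the larger share of a per-unit tax.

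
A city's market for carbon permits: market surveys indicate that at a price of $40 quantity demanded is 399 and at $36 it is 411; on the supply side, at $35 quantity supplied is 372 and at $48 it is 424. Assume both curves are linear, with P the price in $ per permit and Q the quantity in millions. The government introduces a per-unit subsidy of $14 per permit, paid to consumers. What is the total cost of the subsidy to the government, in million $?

Demand slope: (411 − 399)/(36 − 40) = -3, so Qd = 519 − 3P.
Supply slope: (424 − 372)/(48 − 35) = 4, so Qs = 4P + 232.
Without the subsidy, 519 − 3P = 4P + 232 gives 7P = 287, so P* = $41 and Q* = 396.
With a per-unit subsidy paid to consumers, each effectively pays P − 14, so demand becomes Qd = 519 − 3(P − 14).
New equilibrium: consumers pay $33, producers receive $47, Q = 420. (Wedge: Pb − Ps = −14.)
Outlay = t · Q = 14 · 420 = $5880.

Government outlay = $5880 million.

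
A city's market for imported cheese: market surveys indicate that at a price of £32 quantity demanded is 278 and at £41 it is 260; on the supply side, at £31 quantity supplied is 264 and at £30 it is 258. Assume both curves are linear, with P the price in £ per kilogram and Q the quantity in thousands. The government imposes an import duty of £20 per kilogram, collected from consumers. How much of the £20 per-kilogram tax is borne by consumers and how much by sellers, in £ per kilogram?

Consumers bear £15 per kilogram; sellers bear £5 per kilogram.

Demand slope: (260 − 278)/(41 − 32) = -2, so Qd = 342 − 2P.
Supply slope: (258 − 264)/(30 − 31) = 6, so Qs = 6P + 78.
Without the tax, 342 − 2P = 6P + 78 gives 8P = 264, so P* = £33 and Q* = 276.
With the tax collected from consumers, demand (in seller-price terms) shifts: Qd = 342 − 2(P + 20).
New equilibrium: consumers pay £48, sellers receive £28, Q = 246. (Wedge: Pb − Ps = 20.)
Burden on consumers: £15; on sellers: £5. (They sum to £20.)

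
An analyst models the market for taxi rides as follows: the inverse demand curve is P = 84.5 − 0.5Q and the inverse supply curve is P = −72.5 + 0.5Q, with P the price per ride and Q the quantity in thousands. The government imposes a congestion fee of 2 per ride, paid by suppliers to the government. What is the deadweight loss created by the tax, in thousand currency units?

Deadweight loss = 2 thousand.

Inverting to Q(P) form: Qd = 169 − 2P; Qs = 2P + 145.
Without the tax, 169 − 2P = 2P + 145 gives 4P = 24, so P* = 6 and Q* = 157.
With the tax collected from suppliers, supply shifts: Qs = 2(P − 2) + 145.
New equilibrium: consumers pay 7, suppliers receive 5, Q = 155. (Wedge: Pb − Ps = 2.)
Quantity falls by |ΔQ| = |157 − 155| = 2.
DWL = ½ · t · |ΔQ| = ½ · 2 · 2 = 2.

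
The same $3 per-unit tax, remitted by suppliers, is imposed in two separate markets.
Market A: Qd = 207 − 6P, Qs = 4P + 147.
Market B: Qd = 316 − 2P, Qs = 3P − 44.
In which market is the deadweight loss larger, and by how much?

Market A: pre-tax P* = $6, Q* = 171; post-tax Q = 163.8; deadweight loss = $10.8.
Market B: pre-tax P* = $72, Q* = 172; post-tax Q = 168.4; deadweight loss = $5.4.
Difference: $10.8 vs $5.4 → market A is larger by $5.4.

Market A, by $5.4.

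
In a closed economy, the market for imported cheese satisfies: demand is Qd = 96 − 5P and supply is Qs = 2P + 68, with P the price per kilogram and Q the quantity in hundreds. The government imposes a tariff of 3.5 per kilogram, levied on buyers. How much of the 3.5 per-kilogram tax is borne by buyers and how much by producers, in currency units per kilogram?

Without the tax, 96 − 5P = 2P + 68 gives 7P = 28, so P* = 4 and Q* = 76.
With the tax collected from buyers, demand (in seller-price terms) shifts: Qd = 96 − 5(P + 3.5).
Solving gives Q = 71 with buyers paying 5 and producers receiving 1.5 (the 3.5 wedge).
Burden on buyers: 1; on producers: 2.5. (They sum to 3.5.)

Buyers bear 1 per kilogram; producers bear 2.5 per kilogram.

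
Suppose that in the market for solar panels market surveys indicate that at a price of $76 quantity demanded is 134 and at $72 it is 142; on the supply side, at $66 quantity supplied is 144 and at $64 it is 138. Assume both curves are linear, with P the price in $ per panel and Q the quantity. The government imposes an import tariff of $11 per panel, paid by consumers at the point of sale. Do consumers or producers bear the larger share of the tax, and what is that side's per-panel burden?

Demand slope: (142 − 134)/(72 − 76) = -2, so Qd = 286 − 2P.
Supply slope: (138 − 144)/(64 − 66) = 3, so Qs = 3P − 54.
Before the tax: set 286 − 2P = 3P − 54 → P* = $68, Q* = 150.
With the tax collected from consumers, demand (in seller-price terms) shifts: Qd = 286 − 2(P + 11).
Solving gives Q = 136.8 with consumers paying $74.6 and producers receiving $63.6 (the $11 wedge).
Per-panel burden: consumers $6.6, producers $4.4.
Consumers take the larger share because demand is less price-elastic here (demand slope 2 vs supply slope 3).
The less price-elastic side of the market bears the larger share of a per-unit tax.

Consumers bear the larger share: $6.6 per panel.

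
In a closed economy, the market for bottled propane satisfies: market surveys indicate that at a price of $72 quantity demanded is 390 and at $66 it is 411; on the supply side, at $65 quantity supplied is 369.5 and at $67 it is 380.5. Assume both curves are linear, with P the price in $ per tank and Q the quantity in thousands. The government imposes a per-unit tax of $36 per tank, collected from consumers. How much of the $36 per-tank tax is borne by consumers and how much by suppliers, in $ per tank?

Demand slope: (411 − 390)/(66 − 72) = -3.5, so Qd = 642 − 3.5P.
Supply slope: (380.5 − 369.5)/(67 − 65) = 5.5, so Qs = 5.5P + 12.
Before the tax: set 642 − 3.5P = 5.5P + 12 → P* = $70, Q* = 397.
With the tax collected from consumers, demand (in seller-price terms) shifts: Qd = 642 − 3.5(P + 36).
New equilibrium: consumers pay $92, suppliers receive $56, Q = 320. (Wedge: Pb − Ps = 36.)
Burden on consumers: $22; on suppliers: $14. (They sum to $36.)
The less price-elastic side of the market bears the larger share of a per-unit tax.

Consumers bear $22 per tank; suppliers bear $14 per tank.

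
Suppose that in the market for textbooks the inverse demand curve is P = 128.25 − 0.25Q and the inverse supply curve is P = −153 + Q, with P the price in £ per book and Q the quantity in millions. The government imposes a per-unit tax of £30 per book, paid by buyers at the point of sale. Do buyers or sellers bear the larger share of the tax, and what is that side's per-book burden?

Sellers bear the larger share: £24 per book.

Rewrite in direct form: Qd = 513 − 4P and Qs = P + 153.
Without the tax, 513 − 4P = P + 153 gives 5P = 360, so P* = £72 and Q* = 225.
With the tax collected from buyers, demand (in seller-price terms) shifts: Qd = 513 − 4(P + 30).
New equilibrium: buyers pay £78, sellers receive £48, Q = 201. (Wedge: Pb − Ps = 30.)
Per-book burden: buyers £6, sellers £24.
Sellers take the larger share because supply is less price-elastic here (demand slope 4 vs supply slope 1).
The less price-elastic side of the market bears the larger share of a per-unit tax.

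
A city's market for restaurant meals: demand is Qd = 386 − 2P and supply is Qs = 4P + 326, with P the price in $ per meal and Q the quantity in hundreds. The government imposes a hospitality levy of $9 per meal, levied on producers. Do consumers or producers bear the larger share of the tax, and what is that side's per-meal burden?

Consumers bear the larger share: $6 per meal.

Before the tax: set 386 − 2P = 4P + 326 → P* = $10, Q* = 366.
With the tax collected from producers, supply shifts: Qs = 4(P − 9) + 326.
New equilibrium: consumers pay $16, producers receive $7, Q = 354. (Wedge: Pb − Ps = 9.)
Per-meal burden: consumers $6, producers $3.
Consumers take the larger share because demand is less price-elastic here (demand slope 2 vs supply slope 4).
The less price-elastic side of the market bears the larger share of a per-unit tax.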